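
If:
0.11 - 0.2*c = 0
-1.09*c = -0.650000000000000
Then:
No Solution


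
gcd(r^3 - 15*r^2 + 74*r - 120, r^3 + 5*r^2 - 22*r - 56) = r - 4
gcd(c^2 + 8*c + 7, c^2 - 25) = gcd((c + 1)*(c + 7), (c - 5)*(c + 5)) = 1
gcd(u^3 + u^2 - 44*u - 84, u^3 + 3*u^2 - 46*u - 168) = u^2 - u - 42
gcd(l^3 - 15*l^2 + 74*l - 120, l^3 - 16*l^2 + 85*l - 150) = l^2 - 11*l + 30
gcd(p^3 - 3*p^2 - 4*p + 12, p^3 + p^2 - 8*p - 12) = p^2 - p - 6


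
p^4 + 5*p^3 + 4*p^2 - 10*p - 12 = (p + 2)*(p + 3)*(p - sqrt(2))*(p + sqrt(2))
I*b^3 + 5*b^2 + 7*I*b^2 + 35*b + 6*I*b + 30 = (b + 6)*(b - 5*I)*(I*b + I)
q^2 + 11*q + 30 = (q + 5)*(q + 6)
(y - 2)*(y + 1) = y^2 - y - 2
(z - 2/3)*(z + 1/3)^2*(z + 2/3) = z^4 + 2*z^3/3 - z^2/3 - 8*z/27 - 4/81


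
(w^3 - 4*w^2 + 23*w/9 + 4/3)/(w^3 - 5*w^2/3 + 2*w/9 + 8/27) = 3*(w - 3)/(3*w - 2)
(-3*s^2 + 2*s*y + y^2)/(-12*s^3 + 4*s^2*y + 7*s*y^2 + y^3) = (3*s + y)/(12*s^2 + 8*s*y + y^2)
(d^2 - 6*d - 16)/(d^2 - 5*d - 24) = (d + 2)/(d + 3)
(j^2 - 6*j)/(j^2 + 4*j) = (j - 6)/(j + 4)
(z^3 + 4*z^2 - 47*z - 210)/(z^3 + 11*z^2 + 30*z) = (z - 7)/z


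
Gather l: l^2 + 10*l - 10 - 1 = l^2 + 10*l - 11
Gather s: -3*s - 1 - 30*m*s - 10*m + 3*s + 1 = -30*m*s - 10*m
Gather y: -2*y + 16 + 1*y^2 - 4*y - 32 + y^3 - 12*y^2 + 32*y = y^3 - 11*y^2 + 26*y - 16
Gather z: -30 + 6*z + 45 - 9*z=15 - 3*z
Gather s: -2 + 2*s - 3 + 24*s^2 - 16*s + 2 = 24*s^2 - 14*s - 3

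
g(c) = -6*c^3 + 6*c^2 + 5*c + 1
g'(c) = -18*c^2 + 12*c + 5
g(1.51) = 1.57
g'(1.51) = -17.92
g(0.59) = 4.81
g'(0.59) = 5.81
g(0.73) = 5.51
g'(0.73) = 4.17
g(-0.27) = 0.21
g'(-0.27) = 0.45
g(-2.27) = 90.75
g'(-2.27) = -114.99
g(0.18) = 2.06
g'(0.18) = 6.58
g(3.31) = -134.30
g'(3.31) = -152.49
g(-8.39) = 3924.94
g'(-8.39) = -1362.74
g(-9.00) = 4816.00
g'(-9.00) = -1561.00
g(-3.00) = 202.00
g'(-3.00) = -193.00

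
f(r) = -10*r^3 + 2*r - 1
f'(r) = 2 - 30*r^2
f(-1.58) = 35.28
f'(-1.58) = -72.89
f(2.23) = -107.44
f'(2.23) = -147.19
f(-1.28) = 17.41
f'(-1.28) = -47.15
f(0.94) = -7.43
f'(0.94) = -24.51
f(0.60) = -1.96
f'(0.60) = -8.80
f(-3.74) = 514.66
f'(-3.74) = -417.63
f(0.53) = -1.43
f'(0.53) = -6.43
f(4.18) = -722.99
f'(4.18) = -522.17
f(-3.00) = 263.00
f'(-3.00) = -268.00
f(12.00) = -17257.00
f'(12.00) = -4318.00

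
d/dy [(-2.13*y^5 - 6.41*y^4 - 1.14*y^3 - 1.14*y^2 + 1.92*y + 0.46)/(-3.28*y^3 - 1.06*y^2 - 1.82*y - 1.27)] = (13.9728*y^7 + 27.7982*y^6 + 29.0956*y^5 + 45.9933*y^4 + 49.3076*y^3 + 12.9798*y^2 + 3.8708*y - 1.6012)/(10.7584*y^6 + 6.9536*y^5 + 13.0628*y^4 + 12.1896*y^3 + 6.0048*y^2 + 4.6228*y + 1.6129)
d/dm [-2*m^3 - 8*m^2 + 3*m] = -6*m^2 - 16*m + 3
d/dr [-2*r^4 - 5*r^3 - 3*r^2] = r*(-8*r^2 - 15*r - 6)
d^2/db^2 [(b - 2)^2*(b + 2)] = 6*b - 4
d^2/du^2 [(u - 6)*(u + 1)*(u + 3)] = 6*u - 4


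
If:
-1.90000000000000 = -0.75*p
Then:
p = 2.53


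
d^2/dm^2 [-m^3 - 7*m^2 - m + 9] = -6*m - 14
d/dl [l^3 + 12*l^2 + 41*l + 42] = 3*l^2 + 24*l + 41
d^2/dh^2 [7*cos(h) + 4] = -7*cos(h)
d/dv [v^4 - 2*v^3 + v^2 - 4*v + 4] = 4*v^3 - 6*v^2 + 2*v - 4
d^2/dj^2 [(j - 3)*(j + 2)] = 2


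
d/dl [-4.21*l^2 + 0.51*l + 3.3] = 0.51 - 8.42*l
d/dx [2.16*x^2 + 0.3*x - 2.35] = 4.32*x + 0.3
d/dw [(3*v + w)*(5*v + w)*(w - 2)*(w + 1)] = 30*v^2*w - 15*v^2 + 24*v*w^2 - 16*v*w - 16*v + 4*w^3 - 3*w^2 - 4*w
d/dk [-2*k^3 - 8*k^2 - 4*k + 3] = -6*k^2 - 16*k - 4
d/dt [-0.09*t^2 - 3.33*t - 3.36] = -0.18*t - 3.33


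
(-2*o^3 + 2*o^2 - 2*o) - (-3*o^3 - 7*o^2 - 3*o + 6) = o^3 + 9*o^2 + o - 6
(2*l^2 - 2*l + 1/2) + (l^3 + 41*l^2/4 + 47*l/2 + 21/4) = l^3 + 49*l^2/4 + 43*l/2 + 23/4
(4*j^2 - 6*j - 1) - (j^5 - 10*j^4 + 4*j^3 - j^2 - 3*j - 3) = -j^5 + 10*j^4 - 4*j^3 + 5*j^2 - 3*j + 2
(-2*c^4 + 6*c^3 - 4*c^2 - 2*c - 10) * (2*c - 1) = -4*c^5 + 14*c^4 - 14*c^3 - 18*c + 10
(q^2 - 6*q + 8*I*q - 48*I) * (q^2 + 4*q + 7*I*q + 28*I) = q^4 - 2*q^3 + 15*I*q^3 - 80*q^2 - 30*I*q^2 + 112*q - 360*I*q + 1344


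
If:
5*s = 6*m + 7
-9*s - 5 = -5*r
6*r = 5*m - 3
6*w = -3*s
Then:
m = -603/199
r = -602/199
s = -445/199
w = 445/398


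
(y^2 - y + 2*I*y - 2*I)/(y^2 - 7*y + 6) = (y + 2*I)/(y - 6)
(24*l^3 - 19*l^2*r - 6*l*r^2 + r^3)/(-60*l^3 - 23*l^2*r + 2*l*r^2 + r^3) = (8*l^2 - 9*l*r + r^2)/(-20*l^2 - l*r + r^2)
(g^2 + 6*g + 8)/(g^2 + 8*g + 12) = (g + 4)/(g + 6)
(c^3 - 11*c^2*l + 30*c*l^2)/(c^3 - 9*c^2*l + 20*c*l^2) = (c - 6*l)/(c - 4*l)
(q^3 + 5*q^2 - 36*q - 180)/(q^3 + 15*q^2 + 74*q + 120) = (q - 6)/(q + 4)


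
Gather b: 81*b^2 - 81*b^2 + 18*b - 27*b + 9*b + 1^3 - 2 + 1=0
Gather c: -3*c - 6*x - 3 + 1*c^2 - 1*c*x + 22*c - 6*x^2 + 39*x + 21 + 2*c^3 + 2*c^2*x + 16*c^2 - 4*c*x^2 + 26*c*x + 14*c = 2*c^3 + c^2*(2*x + 17) + c*(-4*x^2 + 25*x + 33) - 6*x^2 + 33*x + 18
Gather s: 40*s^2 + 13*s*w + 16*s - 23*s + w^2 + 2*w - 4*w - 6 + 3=40*s^2 + s*(13*w - 7) + w^2 - 2*w - 3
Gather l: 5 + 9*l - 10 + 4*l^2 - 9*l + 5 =4*l^2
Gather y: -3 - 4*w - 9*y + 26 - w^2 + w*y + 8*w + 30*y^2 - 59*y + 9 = -w^2 + 4*w + 30*y^2 + y*(w - 68) + 32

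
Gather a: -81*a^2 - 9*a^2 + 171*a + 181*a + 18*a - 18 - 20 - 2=-90*a^2 + 370*a - 40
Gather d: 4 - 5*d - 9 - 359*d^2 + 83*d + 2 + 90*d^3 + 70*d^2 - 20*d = 90*d^3 - 289*d^2 + 58*d - 3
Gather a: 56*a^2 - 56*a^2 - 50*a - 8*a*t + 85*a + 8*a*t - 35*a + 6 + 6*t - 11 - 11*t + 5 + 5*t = 0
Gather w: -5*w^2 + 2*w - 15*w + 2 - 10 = -5*w^2 - 13*w - 8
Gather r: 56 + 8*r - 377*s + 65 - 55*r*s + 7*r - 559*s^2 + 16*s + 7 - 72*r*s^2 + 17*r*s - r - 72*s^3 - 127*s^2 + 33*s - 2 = r*(-72*s^2 - 38*s + 14) - 72*s^3 - 686*s^2 - 328*s + 126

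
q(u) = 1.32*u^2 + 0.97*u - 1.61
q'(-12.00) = -30.71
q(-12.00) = 176.83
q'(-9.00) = -22.79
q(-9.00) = 96.58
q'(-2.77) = -6.34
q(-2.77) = 5.83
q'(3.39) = 9.92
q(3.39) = 16.85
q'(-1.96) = -4.20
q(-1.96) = 1.56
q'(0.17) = 1.42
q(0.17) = -1.41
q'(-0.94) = -1.51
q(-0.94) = -1.36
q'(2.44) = 7.41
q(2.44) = 8.62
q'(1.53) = 5.01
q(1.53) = 2.96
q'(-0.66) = -0.77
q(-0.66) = -1.68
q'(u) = 2.64*u + 0.97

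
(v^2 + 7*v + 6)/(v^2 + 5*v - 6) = (v + 1)/(v - 1)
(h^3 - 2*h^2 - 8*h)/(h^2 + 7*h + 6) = h*(h^2 - 2*h - 8)/(h^2 + 7*h + 6)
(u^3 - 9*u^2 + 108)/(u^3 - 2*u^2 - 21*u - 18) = (u - 6)/(u + 1)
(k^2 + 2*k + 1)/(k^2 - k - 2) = (k + 1)/(k - 2)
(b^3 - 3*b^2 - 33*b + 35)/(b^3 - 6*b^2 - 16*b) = (-b^3 + 3*b^2 + 33*b - 35)/(b*(-b^2 + 6*b + 16))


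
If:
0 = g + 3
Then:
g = -3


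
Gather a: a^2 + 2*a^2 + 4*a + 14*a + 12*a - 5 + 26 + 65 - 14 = 3*a^2 + 30*a + 72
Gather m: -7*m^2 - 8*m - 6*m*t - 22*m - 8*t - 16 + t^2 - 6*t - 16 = -7*m^2 + m*(-6*t - 30) + t^2 - 14*t - 32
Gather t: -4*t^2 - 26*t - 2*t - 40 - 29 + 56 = -4*t^2 - 28*t - 13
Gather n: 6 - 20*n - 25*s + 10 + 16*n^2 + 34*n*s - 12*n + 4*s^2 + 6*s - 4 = 16*n^2 + n*(34*s - 32) + 4*s^2 - 19*s + 12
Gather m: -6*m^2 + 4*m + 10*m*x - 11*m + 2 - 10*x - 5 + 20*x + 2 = -6*m^2 + m*(10*x - 7) + 10*x - 1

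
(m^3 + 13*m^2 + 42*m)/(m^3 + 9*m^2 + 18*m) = (m + 7)/(m + 3)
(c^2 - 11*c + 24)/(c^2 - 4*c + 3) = (c - 8)/(c - 1)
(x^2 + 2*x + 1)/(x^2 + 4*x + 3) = (x + 1)/(x + 3)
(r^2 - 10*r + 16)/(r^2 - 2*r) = (r - 8)/r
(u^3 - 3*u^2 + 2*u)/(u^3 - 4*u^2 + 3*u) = (u - 2)/(u - 3)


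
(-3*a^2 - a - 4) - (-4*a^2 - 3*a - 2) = a^2 + 2*a - 2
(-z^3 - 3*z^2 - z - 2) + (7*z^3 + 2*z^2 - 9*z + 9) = 6*z^3 - z^2 - 10*z + 7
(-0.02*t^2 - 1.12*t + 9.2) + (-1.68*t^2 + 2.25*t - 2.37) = -1.7*t^2 + 1.13*t + 6.83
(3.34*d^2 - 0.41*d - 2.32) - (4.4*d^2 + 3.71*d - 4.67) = -1.06*d^2 - 4.12*d + 2.35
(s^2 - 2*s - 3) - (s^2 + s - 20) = 17 - 3*s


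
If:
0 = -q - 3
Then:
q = -3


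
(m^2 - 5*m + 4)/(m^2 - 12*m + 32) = (m - 1)/(m - 8)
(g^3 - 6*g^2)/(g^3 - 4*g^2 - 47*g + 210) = g^2/(g^2 + 2*g - 35)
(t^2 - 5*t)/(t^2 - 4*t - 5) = t/(t + 1)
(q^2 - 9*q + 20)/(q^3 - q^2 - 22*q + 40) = (q - 5)/(q^2 + 3*q - 10)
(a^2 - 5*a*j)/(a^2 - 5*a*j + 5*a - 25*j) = a/(a + 5)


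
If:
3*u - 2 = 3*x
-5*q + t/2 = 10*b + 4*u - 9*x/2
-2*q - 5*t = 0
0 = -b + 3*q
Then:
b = 15*x/352 - 5/22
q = 5*x/352 - 5/66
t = 1/33 - x/176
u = x + 2/3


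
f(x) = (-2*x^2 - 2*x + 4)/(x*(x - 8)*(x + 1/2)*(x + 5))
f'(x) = (-4*x - 2)/(x*(x - 8)*(x + 1/2)*(x + 5)) - (-2*x^2 - 2*x + 4)/(x*(x - 8)*(x + 1/2)*(x + 5)^2) - (-2*x^2 - 2*x + 4)/(x*(x - 8)*(x + 1/2)^2*(x + 5)) - (-2*x^2 - 2*x + 4)/(x*(x - 8)^2*(x + 1/2)*(x + 5)) - (-2*x^2 - 2*x + 4)/(x^2*(x - 8)*(x + 1/2)*(x + 5)) = 4*(4*x^5 + x^4 - 26*x^3 - 13*x^2 + 332*x + 80)/(x^2*(4*x^6 - 20*x^5 - 307*x^4 + 670*x^3 + 7289*x^2 + 6640*x + 1600))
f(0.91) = -0.01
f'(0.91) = 0.12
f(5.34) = 0.07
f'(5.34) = 0.02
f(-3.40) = 0.07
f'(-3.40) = -0.06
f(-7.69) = -0.04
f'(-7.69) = -0.02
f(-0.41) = 3.15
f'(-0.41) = -27.86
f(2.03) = 0.04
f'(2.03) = 0.01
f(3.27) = 0.05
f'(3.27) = 0.01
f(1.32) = 0.02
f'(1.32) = 0.04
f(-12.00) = -0.01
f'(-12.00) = 0.00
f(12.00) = -0.03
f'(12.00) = 0.01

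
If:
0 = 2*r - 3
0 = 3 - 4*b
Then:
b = 3/4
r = 3/2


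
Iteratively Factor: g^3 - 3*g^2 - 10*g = (g - 5)*(g^2 + 2*g) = g*(g - 5)*(g + 2)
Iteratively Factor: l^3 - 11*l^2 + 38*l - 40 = (l - 2)*(l^2 - 9*l + 20) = (l - 5)*(l - 2)*(l - 4)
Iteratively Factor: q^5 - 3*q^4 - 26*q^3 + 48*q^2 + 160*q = (q + 2)*(q^4 - 5*q^3 - 16*q^2 + 80*q) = (q - 5)*(q + 2)*(q^3 - 16*q) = q*(q - 5)*(q + 2)*(q^2 - 16) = q*(q - 5)*(q + 2)*(q + 4)*(q - 4)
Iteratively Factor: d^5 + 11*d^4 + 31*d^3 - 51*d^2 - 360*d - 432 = (d + 4)*(d^4 + 7*d^3 + 3*d^2 - 63*d - 108) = (d - 3)*(d + 4)*(d^3 + 10*d^2 + 33*d + 36) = (d - 3)*(d + 4)^2*(d^2 + 6*d + 9) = (d - 3)*(d + 3)*(d + 4)^2*(d + 3)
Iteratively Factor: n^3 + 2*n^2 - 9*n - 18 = (n + 2)*(n^2 - 9) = (n + 2)*(n + 3)*(n - 3)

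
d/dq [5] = 0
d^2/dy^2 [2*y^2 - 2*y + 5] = 4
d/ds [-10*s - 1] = -10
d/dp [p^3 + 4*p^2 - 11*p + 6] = 3*p^2 + 8*p - 11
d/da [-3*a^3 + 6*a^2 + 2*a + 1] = -9*a^2 + 12*a + 2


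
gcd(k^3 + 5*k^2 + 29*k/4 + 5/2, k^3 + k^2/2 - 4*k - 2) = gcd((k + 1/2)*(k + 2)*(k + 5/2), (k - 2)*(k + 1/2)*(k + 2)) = k^2 + 5*k/2 + 1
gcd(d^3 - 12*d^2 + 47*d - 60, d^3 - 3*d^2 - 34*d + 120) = d^2 - 9*d + 20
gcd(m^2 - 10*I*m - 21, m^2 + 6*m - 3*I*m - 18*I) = m - 3*I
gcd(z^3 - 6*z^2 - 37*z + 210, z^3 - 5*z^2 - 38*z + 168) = z^2 - z - 42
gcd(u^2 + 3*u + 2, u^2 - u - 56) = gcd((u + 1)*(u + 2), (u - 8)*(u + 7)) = 1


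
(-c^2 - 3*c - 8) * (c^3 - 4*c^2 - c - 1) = -c^5 + c^4 + 5*c^3 + 36*c^2 + 11*c + 8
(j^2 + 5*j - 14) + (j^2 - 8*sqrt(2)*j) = 2*j^2 - 8*sqrt(2)*j + 5*j - 14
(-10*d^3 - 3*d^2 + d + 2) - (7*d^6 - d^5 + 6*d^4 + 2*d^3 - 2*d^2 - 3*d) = -7*d^6 + d^5 - 6*d^4 - 12*d^3 - d^2 + 4*d + 2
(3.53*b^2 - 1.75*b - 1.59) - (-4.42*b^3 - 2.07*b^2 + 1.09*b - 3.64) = 4.42*b^3 + 5.6*b^2 - 2.84*b + 2.05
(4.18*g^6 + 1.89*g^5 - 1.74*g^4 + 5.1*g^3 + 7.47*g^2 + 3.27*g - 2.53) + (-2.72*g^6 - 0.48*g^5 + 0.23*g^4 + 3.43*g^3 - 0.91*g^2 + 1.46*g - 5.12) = 1.46*g^6 + 1.41*g^5 - 1.51*g^4 + 8.53*g^3 + 6.56*g^2 + 4.73*g - 7.65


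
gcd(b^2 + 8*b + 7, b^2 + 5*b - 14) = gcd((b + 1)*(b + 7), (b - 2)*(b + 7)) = b + 7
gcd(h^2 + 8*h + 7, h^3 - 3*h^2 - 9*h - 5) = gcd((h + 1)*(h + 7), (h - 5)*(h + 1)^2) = h + 1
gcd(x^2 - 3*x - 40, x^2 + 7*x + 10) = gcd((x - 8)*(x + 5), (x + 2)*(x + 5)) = x + 5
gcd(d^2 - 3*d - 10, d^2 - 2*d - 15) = d - 5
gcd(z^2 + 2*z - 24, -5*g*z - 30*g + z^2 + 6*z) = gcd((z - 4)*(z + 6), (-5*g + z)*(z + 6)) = z + 6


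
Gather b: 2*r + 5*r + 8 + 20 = 7*r + 28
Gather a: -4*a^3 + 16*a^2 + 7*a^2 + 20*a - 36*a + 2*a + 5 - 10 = -4*a^3 + 23*a^2 - 14*a - 5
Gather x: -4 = -4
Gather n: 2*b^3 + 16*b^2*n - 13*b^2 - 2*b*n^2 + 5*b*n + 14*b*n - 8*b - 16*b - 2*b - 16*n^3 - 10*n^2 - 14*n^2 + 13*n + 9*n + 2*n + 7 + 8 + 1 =2*b^3 - 13*b^2 - 26*b - 16*n^3 + n^2*(-2*b - 24) + n*(16*b^2 + 19*b + 24) + 16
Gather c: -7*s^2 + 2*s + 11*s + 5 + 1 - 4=-7*s^2 + 13*s + 2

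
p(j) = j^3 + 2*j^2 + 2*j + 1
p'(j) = 3*j^2 + 4*j + 2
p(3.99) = 104.34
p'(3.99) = 65.72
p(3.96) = 102.38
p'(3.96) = 64.88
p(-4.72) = -69.04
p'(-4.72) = 49.96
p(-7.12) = -272.80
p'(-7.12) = 125.60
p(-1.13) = -0.15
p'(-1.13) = 1.31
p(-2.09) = -3.57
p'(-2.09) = 6.74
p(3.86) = 96.03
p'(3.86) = 62.14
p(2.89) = 47.62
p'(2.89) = 38.62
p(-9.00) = -584.00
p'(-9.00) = 209.00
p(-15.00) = -2954.00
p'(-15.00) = 617.00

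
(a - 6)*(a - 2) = a^2 - 8*a + 12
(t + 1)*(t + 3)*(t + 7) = t^3 + 11*t^2 + 31*t + 21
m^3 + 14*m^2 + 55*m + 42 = (m + 1)*(m + 6)*(m + 7)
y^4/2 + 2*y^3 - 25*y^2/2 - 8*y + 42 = (y/2 + 1)*(y - 3)*(y - 2)*(y + 7)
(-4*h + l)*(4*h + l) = -16*h^2 + l^2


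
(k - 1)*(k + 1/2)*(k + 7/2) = k^3 + 3*k^2 - 9*k/4 - 7/4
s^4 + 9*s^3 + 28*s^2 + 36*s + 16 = (s + 1)*(s + 2)^2*(s + 4)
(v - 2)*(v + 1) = v^2 - v - 2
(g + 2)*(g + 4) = g^2 + 6*g + 8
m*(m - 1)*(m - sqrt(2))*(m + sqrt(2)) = m^4 - m^3 - 2*m^2 + 2*m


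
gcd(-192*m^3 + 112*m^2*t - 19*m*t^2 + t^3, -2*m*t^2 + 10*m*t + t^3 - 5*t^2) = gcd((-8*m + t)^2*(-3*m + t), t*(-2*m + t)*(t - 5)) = 1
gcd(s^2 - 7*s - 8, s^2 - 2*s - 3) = s + 1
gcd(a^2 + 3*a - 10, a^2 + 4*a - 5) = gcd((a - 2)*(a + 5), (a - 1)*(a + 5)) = a + 5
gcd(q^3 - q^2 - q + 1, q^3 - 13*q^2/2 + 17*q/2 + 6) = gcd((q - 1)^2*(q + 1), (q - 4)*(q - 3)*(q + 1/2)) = 1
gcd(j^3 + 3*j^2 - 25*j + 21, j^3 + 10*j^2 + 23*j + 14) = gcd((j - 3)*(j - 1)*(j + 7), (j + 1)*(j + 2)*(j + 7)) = j + 7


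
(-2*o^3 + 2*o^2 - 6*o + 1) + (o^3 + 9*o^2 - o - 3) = -o^3 + 11*o^2 - 7*o - 2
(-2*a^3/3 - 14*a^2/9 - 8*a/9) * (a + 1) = -2*a^4/3 - 20*a^3/9 - 22*a^2/9 - 8*a/9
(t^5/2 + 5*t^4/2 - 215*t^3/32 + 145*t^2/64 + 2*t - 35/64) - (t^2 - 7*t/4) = t^5/2 + 5*t^4/2 - 215*t^3/32 + 81*t^2/64 + 15*t/4 - 35/64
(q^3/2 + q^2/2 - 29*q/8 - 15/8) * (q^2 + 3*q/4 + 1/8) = q^5/2 + 7*q^4/8 - 51*q^3/16 - 145*q^2/32 - 119*q/64 - 15/64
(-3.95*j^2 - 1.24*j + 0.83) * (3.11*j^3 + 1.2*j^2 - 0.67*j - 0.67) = -12.2845*j^5 - 8.5964*j^4 + 3.7398*j^3 + 4.4733*j^2 + 0.2747*j - 0.5561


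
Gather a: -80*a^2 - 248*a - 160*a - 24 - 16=-80*a^2 - 408*a - 40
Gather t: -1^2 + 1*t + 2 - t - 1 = 0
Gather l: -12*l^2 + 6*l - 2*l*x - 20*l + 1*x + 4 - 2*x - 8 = -12*l^2 + l*(-2*x - 14) - x - 4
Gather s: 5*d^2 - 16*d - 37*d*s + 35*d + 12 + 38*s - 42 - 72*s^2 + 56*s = 5*d^2 + 19*d - 72*s^2 + s*(94 - 37*d) - 30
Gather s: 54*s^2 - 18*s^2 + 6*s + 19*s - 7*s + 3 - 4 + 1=36*s^2 + 18*s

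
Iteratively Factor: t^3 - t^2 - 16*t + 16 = (t - 1)*(t^2 - 16) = (t - 1)*(t + 4)*(t - 4)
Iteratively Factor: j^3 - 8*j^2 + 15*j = (j)*(j^2 - 8*j + 15) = j*(j - 3)*(j - 5)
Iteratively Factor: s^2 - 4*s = (s - 4)*(s)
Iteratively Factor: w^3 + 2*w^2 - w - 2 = (w + 2)*(w^2 - 1) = (w + 1)*(w + 2)*(w - 1)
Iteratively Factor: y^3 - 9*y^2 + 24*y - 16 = (y - 1)*(y^2 - 8*y + 16) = (y - 4)*(y - 1)*(y - 4)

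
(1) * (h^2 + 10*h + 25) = h^2 + 10*h + 25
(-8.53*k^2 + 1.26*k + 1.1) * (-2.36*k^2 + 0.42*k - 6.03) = 20.1308*k^4 - 6.5562*k^3 + 49.3691*k^2 - 7.1358*k - 6.633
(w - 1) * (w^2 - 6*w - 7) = w^3 - 7*w^2 - w + 7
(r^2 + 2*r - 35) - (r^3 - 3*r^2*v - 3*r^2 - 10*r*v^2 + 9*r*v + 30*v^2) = -r^3 + 3*r^2*v + 4*r^2 + 10*r*v^2 - 9*r*v + 2*r - 30*v^2 - 35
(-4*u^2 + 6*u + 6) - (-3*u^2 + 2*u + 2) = -u^2 + 4*u + 4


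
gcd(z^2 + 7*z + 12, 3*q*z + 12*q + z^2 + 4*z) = z + 4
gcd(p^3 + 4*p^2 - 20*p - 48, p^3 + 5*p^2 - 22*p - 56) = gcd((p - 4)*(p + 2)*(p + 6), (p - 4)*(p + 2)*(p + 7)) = p^2 - 2*p - 8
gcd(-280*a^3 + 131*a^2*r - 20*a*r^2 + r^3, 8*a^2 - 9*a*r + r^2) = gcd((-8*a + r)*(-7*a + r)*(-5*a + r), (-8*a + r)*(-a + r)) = -8*a + r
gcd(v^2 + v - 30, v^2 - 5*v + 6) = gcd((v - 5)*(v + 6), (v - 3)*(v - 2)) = 1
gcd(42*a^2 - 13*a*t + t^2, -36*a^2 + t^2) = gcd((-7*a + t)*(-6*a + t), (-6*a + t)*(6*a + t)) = -6*a + t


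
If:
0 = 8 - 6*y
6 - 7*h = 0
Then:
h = 6/7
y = 4/3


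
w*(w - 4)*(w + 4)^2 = w^4 + 4*w^3 - 16*w^2 - 64*w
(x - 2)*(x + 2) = x^2 - 4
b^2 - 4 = (b - 2)*(b + 2)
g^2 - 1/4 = (g - 1/2)*(g + 1/2)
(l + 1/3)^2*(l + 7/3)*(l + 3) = l^4 + 6*l^3 + 32*l^2/3 + 142*l/27 + 7/9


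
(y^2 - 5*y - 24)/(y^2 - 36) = (y^2 - 5*y - 24)/(y^2 - 36)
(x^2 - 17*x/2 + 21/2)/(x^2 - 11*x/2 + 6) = (x - 7)/(x - 4)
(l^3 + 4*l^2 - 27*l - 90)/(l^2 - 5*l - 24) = (l^2 + l - 30)/(l - 8)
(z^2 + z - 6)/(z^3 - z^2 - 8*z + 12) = 1/(z - 2)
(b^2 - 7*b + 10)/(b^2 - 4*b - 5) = (b - 2)/(b + 1)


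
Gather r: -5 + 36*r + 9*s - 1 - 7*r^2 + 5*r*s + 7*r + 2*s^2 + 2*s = -7*r^2 + r*(5*s + 43) + 2*s^2 + 11*s - 6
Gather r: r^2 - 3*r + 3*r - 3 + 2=r^2 - 1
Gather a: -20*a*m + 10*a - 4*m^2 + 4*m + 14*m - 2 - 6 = a*(10 - 20*m) - 4*m^2 + 18*m - 8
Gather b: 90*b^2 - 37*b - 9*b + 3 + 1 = 90*b^2 - 46*b + 4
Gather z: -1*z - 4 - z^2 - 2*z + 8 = -z^2 - 3*z + 4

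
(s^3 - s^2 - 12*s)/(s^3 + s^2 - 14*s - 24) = s/(s + 2)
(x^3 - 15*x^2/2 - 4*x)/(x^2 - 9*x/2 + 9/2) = x*(2*x^2 - 15*x - 8)/(2*x^2 - 9*x + 9)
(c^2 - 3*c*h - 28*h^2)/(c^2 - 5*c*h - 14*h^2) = (c + 4*h)/(c + 2*h)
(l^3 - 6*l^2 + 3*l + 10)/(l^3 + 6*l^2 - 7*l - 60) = (l^3 - 6*l^2 + 3*l + 10)/(l^3 + 6*l^2 - 7*l - 60)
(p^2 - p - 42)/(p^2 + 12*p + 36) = (p - 7)/(p + 6)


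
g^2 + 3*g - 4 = (g - 1)*(g + 4)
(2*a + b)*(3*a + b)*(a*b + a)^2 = 6*a^4*b^2 + 12*a^4*b + 6*a^4 + 5*a^3*b^3 + 10*a^3*b^2 + 5*a^3*b + a^2*b^4 + 2*a^2*b^3 + a^2*b^2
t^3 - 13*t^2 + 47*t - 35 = (t - 7)*(t - 5)*(t - 1)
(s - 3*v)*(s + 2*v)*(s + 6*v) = s^3 + 5*s^2*v - 12*s*v^2 - 36*v^3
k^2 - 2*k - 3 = (k - 3)*(k + 1)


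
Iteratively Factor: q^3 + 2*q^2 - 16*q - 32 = (q + 2)*(q^2 - 16) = (q + 2)*(q + 4)*(q - 4)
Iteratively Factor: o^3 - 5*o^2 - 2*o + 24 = (o - 4)*(o^2 - o - 6) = (o - 4)*(o + 2)*(o - 3)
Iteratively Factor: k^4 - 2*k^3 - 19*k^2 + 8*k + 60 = (k + 2)*(k^3 - 4*k^2 - 11*k + 30) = (k - 2)*(k + 2)*(k^2 - 2*k - 15) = (k - 2)*(k + 2)*(k + 3)*(k - 5)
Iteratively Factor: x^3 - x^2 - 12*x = (x - 4)*(x^2 + 3*x) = (x - 4)*(x + 3)*(x)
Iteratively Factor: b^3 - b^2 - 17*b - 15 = (b + 1)*(b^2 - 2*b - 15) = (b + 1)*(b + 3)*(b - 5)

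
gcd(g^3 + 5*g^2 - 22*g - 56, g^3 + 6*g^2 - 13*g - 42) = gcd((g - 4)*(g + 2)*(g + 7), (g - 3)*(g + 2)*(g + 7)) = g^2 + 9*g + 14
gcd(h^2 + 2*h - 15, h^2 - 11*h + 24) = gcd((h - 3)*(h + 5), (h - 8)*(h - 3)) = h - 3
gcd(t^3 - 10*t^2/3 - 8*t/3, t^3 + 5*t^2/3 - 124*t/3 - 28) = t + 2/3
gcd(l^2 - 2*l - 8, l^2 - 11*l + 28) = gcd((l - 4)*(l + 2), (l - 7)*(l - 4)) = l - 4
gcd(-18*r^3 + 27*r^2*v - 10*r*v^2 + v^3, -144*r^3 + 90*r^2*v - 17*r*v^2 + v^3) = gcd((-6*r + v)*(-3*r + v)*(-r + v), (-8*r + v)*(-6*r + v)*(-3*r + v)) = 18*r^2 - 9*r*v + v^2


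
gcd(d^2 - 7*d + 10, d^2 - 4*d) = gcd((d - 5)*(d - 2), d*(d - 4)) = 1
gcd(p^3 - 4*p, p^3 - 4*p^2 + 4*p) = p^2 - 2*p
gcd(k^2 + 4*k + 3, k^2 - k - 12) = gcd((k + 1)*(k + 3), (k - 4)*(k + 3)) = k + 3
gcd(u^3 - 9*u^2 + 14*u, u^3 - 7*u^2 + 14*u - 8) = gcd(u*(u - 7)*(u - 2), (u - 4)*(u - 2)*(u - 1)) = u - 2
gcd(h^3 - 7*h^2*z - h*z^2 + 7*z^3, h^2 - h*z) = -h + z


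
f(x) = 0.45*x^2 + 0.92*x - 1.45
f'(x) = 0.9*x + 0.92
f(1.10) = 0.11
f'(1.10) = 1.91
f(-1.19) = -1.91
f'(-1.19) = -0.15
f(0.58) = -0.77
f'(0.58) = 1.44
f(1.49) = 0.92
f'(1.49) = 2.26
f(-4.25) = 2.77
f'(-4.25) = -2.90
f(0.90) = -0.26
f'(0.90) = 1.73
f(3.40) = 6.88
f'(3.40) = 3.98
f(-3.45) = 0.73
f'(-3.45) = -2.18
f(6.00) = 20.27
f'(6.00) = 6.32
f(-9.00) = 26.72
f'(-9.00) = -7.18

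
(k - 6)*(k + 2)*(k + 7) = k^3 + 3*k^2 - 40*k - 84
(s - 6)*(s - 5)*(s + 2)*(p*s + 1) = p*s^4 - 9*p*s^3 + 8*p*s^2 + 60*p*s + s^3 - 9*s^2 + 8*s + 60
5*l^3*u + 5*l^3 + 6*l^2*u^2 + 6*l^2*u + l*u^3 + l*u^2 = (l + u)*(5*l + u)*(l*u + l)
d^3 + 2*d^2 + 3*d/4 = d*(d + 1/2)*(d + 3/2)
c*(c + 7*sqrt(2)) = c^2 + 7*sqrt(2)*c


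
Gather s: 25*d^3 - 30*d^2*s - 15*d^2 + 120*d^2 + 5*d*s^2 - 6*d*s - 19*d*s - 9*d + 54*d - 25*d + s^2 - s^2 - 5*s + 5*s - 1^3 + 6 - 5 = 25*d^3 + 105*d^2 + 5*d*s^2 + 20*d + s*(-30*d^2 - 25*d)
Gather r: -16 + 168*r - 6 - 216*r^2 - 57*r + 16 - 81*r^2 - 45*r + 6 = -297*r^2 + 66*r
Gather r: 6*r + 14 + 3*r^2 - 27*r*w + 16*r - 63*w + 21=3*r^2 + r*(22 - 27*w) - 63*w + 35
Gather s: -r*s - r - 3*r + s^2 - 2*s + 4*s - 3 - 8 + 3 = -4*r + s^2 + s*(2 - r) - 8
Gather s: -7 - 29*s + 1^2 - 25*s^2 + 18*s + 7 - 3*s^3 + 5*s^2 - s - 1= -3*s^3 - 20*s^2 - 12*s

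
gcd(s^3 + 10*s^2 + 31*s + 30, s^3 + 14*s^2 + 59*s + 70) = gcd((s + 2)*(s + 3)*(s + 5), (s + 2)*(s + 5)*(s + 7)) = s^2 + 7*s + 10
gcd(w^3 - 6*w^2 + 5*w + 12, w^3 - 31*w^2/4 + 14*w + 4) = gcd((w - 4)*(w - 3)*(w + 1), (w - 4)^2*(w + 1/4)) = w - 4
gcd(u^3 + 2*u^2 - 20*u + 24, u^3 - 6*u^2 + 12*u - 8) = u^2 - 4*u + 4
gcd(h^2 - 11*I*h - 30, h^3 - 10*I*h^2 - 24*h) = h - 6*I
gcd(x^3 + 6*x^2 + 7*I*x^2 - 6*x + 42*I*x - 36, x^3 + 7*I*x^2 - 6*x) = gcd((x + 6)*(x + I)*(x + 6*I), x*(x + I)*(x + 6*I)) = x^2 + 7*I*x - 6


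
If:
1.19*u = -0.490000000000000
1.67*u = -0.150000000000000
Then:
No Solution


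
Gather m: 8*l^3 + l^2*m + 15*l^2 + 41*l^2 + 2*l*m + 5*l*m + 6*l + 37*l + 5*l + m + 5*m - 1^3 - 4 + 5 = 8*l^3 + 56*l^2 + 48*l + m*(l^2 + 7*l + 6)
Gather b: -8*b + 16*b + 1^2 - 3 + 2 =8*b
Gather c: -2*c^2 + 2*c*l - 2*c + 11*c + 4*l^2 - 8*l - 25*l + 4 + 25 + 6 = -2*c^2 + c*(2*l + 9) + 4*l^2 - 33*l + 35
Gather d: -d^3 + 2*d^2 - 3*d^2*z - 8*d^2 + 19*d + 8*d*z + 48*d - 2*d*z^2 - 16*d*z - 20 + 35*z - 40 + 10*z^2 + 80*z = -d^3 + d^2*(-3*z - 6) + d*(-2*z^2 - 8*z + 67) + 10*z^2 + 115*z - 60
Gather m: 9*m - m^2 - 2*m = -m^2 + 7*m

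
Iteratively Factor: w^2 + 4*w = (w + 4)*(w)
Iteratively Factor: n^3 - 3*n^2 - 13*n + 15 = (n - 1)*(n^2 - 2*n - 15) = (n - 5)*(n - 1)*(n + 3)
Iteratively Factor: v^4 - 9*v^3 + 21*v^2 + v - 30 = (v - 3)*(v^3 - 6*v^2 + 3*v + 10) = (v - 3)*(v + 1)*(v^2 - 7*v + 10) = (v - 3)*(v - 2)*(v + 1)*(v - 5)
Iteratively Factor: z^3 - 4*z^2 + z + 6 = (z - 3)*(z^2 - z - 2) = (z - 3)*(z - 2)*(z + 1)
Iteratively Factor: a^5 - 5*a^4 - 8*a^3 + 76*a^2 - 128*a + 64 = (a - 2)*(a^4 - 3*a^3 - 14*a^2 + 48*a - 32) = (a - 2)*(a - 1)*(a^3 - 2*a^2 - 16*a + 32) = (a - 2)*(a - 1)*(a + 4)*(a^2 - 6*a + 8) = (a - 2)^2*(a - 1)*(a + 4)*(a - 4)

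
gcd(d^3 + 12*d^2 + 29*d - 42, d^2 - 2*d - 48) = d + 6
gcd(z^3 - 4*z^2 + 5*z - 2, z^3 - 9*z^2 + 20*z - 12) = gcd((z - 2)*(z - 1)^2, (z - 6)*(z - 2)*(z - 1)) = z^2 - 3*z + 2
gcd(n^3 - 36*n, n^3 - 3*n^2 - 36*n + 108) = n^2 - 36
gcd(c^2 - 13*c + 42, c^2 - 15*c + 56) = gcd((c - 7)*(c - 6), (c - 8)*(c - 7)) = c - 7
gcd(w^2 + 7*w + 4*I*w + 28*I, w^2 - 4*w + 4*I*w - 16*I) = w + 4*I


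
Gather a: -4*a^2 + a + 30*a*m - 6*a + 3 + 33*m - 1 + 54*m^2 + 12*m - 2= -4*a^2 + a*(30*m - 5) + 54*m^2 + 45*m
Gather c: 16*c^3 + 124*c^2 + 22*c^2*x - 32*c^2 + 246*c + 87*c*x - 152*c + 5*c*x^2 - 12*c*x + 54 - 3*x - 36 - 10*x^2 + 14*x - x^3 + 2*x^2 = 16*c^3 + c^2*(22*x + 92) + c*(5*x^2 + 75*x + 94) - x^3 - 8*x^2 + 11*x + 18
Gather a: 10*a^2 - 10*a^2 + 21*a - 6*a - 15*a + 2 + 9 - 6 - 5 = 0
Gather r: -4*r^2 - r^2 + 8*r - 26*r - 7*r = -5*r^2 - 25*r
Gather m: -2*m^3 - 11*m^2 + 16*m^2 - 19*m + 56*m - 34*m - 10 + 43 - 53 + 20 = -2*m^3 + 5*m^2 + 3*m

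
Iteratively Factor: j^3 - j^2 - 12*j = (j)*(j^2 - j - 12) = j*(j + 3)*(j - 4)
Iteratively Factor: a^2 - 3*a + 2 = (a - 2)*(a - 1)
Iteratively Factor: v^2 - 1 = (v - 1)*(v + 1)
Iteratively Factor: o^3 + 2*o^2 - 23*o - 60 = (o - 5)*(o^2 + 7*o + 12) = (o - 5)*(o + 4)*(o + 3)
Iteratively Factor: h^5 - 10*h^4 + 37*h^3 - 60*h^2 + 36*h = (h - 2)*(h^4 - 8*h^3 + 21*h^2 - 18*h) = (h - 3)*(h - 2)*(h^3 - 5*h^2 + 6*h) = h*(h - 3)*(h - 2)*(h^2 - 5*h + 6) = h*(h - 3)^2*(h - 2)*(h - 2)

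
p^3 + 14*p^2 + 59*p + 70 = (p + 2)*(p + 5)*(p + 7)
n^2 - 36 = (n - 6)*(n + 6)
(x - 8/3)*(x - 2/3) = x^2 - 10*x/3 + 16/9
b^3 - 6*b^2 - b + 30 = (b - 5)*(b - 3)*(b + 2)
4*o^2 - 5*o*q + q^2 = (-4*o + q)*(-o + q)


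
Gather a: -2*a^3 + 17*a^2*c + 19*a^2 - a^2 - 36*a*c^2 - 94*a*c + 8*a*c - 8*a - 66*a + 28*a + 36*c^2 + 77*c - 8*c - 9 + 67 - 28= -2*a^3 + a^2*(17*c + 18) + a*(-36*c^2 - 86*c - 46) + 36*c^2 + 69*c + 30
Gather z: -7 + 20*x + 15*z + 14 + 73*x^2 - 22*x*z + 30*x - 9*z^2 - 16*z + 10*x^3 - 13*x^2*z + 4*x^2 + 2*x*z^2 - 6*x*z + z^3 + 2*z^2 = 10*x^3 + 77*x^2 + 50*x + z^3 + z^2*(2*x - 7) + z*(-13*x^2 - 28*x - 1) + 7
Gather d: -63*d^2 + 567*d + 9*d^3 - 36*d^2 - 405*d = 9*d^3 - 99*d^2 + 162*d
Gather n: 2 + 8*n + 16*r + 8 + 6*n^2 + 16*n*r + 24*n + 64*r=6*n^2 + n*(16*r + 32) + 80*r + 10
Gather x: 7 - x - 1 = 6 - x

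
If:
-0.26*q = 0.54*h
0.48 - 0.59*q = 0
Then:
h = -0.39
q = 0.81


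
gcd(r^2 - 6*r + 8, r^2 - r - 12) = r - 4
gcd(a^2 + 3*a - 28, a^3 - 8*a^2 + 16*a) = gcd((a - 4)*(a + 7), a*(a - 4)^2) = a - 4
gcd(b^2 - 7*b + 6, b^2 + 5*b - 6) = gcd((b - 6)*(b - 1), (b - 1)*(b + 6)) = b - 1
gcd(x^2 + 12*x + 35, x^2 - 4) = 1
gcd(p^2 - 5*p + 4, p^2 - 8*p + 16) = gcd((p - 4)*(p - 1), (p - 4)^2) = p - 4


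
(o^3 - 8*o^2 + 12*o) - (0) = o^3 - 8*o^2 + 12*o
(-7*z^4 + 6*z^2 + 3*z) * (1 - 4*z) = 28*z^5 - 7*z^4 - 24*z^3 - 6*z^2 + 3*z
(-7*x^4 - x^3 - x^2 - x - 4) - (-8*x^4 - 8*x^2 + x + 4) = x^4 - x^3 + 7*x^2 - 2*x - 8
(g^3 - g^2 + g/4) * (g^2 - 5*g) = g^5 - 6*g^4 + 21*g^3/4 - 5*g^2/4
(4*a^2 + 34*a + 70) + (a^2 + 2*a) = 5*a^2 + 36*a + 70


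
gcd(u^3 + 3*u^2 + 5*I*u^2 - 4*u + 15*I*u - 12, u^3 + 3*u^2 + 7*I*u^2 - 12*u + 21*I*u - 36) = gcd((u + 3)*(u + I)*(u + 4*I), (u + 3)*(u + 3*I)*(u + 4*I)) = u^2 + u*(3 + 4*I) + 12*I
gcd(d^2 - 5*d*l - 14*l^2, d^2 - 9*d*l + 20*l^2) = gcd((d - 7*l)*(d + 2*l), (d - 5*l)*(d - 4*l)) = 1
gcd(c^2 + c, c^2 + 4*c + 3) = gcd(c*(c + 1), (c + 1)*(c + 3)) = c + 1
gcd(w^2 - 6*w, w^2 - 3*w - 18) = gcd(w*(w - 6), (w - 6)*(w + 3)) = w - 6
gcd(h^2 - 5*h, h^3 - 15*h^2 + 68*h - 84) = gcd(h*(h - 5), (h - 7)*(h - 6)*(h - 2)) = 1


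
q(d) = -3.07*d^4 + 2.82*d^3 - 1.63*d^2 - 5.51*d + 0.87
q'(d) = -12.28*d^3 + 8.46*d^2 - 3.26*d - 5.51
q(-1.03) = -1.72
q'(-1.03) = 20.24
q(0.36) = -1.24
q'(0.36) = -6.16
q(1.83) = -31.82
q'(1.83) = -58.40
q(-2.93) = -294.17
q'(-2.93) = 385.56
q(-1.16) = -4.89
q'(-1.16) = 28.82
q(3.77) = -512.13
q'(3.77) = -555.55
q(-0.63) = 2.51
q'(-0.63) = 2.97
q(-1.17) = -5.18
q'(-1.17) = 29.55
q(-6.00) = -4612.59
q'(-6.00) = 2971.09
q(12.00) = -59086.53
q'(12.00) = -20046.23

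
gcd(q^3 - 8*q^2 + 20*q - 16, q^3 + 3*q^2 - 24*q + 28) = q^2 - 4*q + 4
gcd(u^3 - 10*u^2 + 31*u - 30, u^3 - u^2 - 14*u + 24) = u^2 - 5*u + 6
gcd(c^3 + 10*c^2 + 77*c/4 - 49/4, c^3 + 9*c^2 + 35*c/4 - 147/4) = c^2 + 21*c/2 + 49/2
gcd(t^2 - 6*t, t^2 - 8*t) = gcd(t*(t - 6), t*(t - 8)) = t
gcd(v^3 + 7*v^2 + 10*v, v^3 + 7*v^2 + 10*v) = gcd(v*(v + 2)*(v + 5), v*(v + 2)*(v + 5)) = v^3 + 7*v^2 + 10*v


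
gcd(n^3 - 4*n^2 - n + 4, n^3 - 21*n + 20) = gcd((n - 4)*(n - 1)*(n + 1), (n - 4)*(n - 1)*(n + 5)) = n^2 - 5*n + 4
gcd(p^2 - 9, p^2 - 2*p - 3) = p - 3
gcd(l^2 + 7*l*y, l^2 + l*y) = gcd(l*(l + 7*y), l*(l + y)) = l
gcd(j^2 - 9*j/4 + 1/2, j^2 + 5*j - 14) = j - 2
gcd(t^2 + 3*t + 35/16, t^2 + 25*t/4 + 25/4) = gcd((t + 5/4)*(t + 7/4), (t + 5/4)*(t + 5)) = t + 5/4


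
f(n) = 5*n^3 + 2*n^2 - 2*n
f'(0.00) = -2.00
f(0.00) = 0.00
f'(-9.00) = 1177.00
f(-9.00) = -3465.00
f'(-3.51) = 168.76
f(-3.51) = -184.56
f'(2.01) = 66.64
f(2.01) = 44.66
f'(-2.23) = 63.67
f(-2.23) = -41.04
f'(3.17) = 161.41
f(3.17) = 173.03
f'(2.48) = 100.18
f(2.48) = 83.61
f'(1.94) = 62.21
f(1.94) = 40.15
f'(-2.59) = 88.26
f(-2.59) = -68.27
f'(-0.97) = 8.23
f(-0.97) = -0.74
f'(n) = 15*n^2 + 4*n - 2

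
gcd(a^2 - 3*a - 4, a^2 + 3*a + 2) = a + 1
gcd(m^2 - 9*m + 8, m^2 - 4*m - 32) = m - 8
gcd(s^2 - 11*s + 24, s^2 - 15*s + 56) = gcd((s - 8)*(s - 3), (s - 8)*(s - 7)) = s - 8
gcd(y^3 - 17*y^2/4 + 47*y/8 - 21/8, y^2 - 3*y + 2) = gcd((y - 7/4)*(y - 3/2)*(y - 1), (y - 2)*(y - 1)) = y - 1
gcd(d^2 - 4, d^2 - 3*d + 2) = d - 2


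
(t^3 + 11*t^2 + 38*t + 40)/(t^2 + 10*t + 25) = (t^2 + 6*t + 8)/(t + 5)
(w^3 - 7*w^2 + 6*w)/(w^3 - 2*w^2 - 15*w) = (-w^2 + 7*w - 6)/(-w^2 + 2*w + 15)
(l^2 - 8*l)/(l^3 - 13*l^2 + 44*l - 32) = l/(l^2 - 5*l + 4)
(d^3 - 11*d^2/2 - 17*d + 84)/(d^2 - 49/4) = 2*(d^2 - 2*d - 24)/(2*d + 7)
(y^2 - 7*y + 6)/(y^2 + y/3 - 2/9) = 9*(y^2 - 7*y + 6)/(9*y^2 + 3*y - 2)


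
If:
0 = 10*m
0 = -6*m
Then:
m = 0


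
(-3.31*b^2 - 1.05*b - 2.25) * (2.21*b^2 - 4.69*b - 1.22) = -7.3151*b^4 + 13.2034*b^3 + 3.9902*b^2 + 11.8335*b + 2.745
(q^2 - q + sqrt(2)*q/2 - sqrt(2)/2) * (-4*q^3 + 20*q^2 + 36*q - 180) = -4*q^5 - 2*sqrt(2)*q^4 + 24*q^4 + 16*q^3 + 12*sqrt(2)*q^3 - 216*q^2 + 8*sqrt(2)*q^2 - 108*sqrt(2)*q + 180*q + 90*sqrt(2)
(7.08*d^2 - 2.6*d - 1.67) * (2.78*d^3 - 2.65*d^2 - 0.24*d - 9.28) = 19.6824*d^5 - 25.99*d^4 + 0.5482*d^3 - 60.6529*d^2 + 24.5288*d + 15.4976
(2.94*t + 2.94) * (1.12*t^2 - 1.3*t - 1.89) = 3.2928*t^3 - 0.5292*t^2 - 9.3786*t - 5.5566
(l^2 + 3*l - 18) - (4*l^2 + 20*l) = -3*l^2 - 17*l - 18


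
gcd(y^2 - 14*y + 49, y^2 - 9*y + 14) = y - 7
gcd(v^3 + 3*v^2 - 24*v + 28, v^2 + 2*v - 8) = v - 2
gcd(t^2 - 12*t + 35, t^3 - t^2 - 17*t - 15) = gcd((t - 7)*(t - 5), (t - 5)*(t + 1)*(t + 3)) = t - 5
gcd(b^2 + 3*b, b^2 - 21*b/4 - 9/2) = 1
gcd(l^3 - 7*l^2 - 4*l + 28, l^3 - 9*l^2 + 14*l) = l^2 - 9*l + 14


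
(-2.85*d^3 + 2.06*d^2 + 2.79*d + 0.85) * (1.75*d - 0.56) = -4.9875*d^4 + 5.201*d^3 + 3.7289*d^2 - 0.0749000000000002*d - 0.476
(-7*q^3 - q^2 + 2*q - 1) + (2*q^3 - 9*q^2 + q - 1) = -5*q^3 - 10*q^2 + 3*q - 2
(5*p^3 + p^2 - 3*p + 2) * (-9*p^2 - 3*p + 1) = -45*p^5 - 24*p^4 + 29*p^3 - 8*p^2 - 9*p + 2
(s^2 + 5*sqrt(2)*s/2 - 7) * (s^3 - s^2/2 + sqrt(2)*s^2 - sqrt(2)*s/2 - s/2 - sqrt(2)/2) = s^5 - s^4/2 + 7*sqrt(2)*s^4/2 - 5*s^3/2 - 7*sqrt(2)*s^3/4 - 35*sqrt(2)*s^2/4 + s^2 + s + 7*sqrt(2)*s/2 + 7*sqrt(2)/2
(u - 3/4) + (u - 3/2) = 2*u - 9/4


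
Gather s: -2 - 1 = -3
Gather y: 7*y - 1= 7*y - 1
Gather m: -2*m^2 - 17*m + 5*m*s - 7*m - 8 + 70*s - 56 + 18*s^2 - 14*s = -2*m^2 + m*(5*s - 24) + 18*s^2 + 56*s - 64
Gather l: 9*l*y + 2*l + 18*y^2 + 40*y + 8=l*(9*y + 2) + 18*y^2 + 40*y + 8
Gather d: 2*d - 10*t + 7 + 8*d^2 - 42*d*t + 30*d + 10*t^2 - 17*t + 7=8*d^2 + d*(32 - 42*t) + 10*t^2 - 27*t + 14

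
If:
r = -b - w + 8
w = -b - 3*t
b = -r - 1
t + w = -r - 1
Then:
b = 9/2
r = -11/2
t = -9/2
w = 9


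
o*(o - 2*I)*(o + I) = o^3 - I*o^2 + 2*o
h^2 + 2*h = h*(h + 2)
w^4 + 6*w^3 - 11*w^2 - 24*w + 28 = (w - 2)*(w - 1)*(w + 2)*(w + 7)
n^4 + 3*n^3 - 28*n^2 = n^2*(n - 4)*(n + 7)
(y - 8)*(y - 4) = y^2 - 12*y + 32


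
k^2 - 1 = (k - 1)*(k + 1)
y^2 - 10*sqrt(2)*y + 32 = (y - 8*sqrt(2))*(y - 2*sqrt(2))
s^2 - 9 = (s - 3)*(s + 3)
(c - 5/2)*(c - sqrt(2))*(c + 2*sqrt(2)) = c^3 - 5*c^2/2 + sqrt(2)*c^2 - 4*c - 5*sqrt(2)*c/2 + 10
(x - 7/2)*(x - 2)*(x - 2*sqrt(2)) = x^3 - 11*x^2/2 - 2*sqrt(2)*x^2 + 7*x + 11*sqrt(2)*x - 14*sqrt(2)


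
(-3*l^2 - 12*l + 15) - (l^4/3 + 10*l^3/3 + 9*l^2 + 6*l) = -l^4/3 - 10*l^3/3 - 12*l^2 - 18*l + 15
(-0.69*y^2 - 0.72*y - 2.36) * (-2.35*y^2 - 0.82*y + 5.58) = 1.6215*y^4 + 2.2578*y^3 + 2.2862*y^2 - 2.0824*y - 13.1688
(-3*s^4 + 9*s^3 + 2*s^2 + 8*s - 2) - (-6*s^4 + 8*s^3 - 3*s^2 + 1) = 3*s^4 + s^3 + 5*s^2 + 8*s - 3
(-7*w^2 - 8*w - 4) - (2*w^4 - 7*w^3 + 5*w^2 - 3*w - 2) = -2*w^4 + 7*w^3 - 12*w^2 - 5*w - 2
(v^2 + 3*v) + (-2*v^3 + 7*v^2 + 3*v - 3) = -2*v^3 + 8*v^2 + 6*v - 3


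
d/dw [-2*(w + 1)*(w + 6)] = -4*w - 14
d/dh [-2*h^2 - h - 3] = -4*h - 1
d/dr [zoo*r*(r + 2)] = zoo*(r + 1)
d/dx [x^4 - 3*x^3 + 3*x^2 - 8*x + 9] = 4*x^3 - 9*x^2 + 6*x - 8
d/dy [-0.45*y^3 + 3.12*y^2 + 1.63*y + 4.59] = -1.35*y^2 + 6.24*y + 1.63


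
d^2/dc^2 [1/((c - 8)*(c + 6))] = 2*((c - 8)^2 + (c - 8)*(c + 6) + (c + 6)^2)/((c - 8)^3*(c + 6)^3)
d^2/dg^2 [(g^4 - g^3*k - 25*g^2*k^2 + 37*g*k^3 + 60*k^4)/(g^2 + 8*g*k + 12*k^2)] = 2*(g^6 + 24*g^5*k + 228*g^4*k^2 + 953*g^3*k^3 + 1656*g^2*k^4 - 324*g*k^5 - 4032*k^6)/(g^6 + 24*g^5*k + 228*g^4*k^2 + 1088*g^3*k^3 + 2736*g^2*k^4 + 3456*g*k^5 + 1728*k^6)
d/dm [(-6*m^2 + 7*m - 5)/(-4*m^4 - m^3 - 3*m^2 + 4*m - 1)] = (-48*m^5 + 78*m^4 - 66*m^3 - 18*m^2 - 18*m + 13)/(16*m^8 + 8*m^7 + 25*m^6 - 26*m^5 + 9*m^4 - 22*m^3 + 22*m^2 - 8*m + 1)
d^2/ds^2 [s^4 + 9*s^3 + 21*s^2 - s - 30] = 12*s^2 + 54*s + 42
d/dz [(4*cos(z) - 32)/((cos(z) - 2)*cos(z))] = 4*(sin(z) + 16*sin(z)/cos(z)^2 - 16*tan(z))/(cos(z) - 2)^2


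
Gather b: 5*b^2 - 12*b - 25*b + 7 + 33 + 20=5*b^2 - 37*b + 60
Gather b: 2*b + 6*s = 2*b + 6*s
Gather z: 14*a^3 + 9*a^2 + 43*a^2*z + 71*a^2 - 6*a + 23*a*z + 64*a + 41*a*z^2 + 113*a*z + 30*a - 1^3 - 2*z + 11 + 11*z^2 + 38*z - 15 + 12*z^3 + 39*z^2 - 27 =14*a^3 + 80*a^2 + 88*a + 12*z^3 + z^2*(41*a + 50) + z*(43*a^2 + 136*a + 36) - 32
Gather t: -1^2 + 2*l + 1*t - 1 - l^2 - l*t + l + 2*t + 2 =-l^2 + 3*l + t*(3 - l)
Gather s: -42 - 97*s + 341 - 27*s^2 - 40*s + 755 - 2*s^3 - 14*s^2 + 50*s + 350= -2*s^3 - 41*s^2 - 87*s + 1404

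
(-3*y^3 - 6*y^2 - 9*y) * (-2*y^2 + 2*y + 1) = 6*y^5 + 6*y^4 + 3*y^3 - 24*y^2 - 9*y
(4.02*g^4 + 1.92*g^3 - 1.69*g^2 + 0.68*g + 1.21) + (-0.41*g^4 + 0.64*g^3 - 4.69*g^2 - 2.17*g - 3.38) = 3.61*g^4 + 2.56*g^3 - 6.38*g^2 - 1.49*g - 2.17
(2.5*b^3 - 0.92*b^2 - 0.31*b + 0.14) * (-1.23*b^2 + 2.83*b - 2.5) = -3.075*b^5 + 8.2066*b^4 - 8.4723*b^3 + 1.2505*b^2 + 1.1712*b - 0.35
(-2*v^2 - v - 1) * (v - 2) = -2*v^3 + 3*v^2 + v + 2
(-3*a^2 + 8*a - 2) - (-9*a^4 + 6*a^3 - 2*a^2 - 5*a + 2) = 9*a^4 - 6*a^3 - a^2 + 13*a - 4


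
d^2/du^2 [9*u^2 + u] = 18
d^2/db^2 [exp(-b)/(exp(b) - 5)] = ((exp(b) - 5)^2 + (exp(b) - 5)*exp(b) + 2*exp(2*b))*exp(-b)/(exp(b) - 5)^3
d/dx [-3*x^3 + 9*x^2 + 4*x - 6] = -9*x^2 + 18*x + 4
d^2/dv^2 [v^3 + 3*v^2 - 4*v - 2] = 6*v + 6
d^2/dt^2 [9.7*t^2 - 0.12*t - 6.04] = 19.4000000000000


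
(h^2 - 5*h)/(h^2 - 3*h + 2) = h*(h - 5)/(h^2 - 3*h + 2)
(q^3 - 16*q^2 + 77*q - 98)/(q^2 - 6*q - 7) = (q^2 - 9*q + 14)/(q + 1)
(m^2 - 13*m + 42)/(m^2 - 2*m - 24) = (m - 7)/(m + 4)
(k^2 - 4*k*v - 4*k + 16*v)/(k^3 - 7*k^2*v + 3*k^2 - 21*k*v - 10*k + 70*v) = (k^2 - 4*k*v - 4*k + 16*v)/(k^3 - 7*k^2*v + 3*k^2 - 21*k*v - 10*k + 70*v)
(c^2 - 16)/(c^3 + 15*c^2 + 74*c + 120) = (c - 4)/(c^2 + 11*c + 30)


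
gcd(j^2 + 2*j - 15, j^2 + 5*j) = j + 5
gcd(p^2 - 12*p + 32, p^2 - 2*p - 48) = p - 8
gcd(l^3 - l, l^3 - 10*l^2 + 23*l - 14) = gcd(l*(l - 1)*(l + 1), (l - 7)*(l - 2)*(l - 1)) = l - 1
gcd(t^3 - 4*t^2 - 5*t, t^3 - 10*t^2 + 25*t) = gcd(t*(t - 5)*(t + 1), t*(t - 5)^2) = t^2 - 5*t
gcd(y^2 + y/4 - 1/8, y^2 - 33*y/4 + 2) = y - 1/4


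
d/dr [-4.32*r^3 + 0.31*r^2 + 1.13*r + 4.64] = -12.96*r^2 + 0.62*r + 1.13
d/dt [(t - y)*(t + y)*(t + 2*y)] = 3*t^2 + 4*t*y - y^2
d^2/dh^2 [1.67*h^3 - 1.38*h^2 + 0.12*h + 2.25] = 10.02*h - 2.76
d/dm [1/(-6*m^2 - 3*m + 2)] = 3*(4*m + 1)/(6*m^2 + 3*m - 2)^2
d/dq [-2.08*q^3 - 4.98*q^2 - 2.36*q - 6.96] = -6.24*q^2 - 9.96*q - 2.36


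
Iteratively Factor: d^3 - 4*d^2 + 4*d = (d - 2)*(d^2 - 2*d) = (d - 2)^2*(d)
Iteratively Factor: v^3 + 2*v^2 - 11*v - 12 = (v + 4)*(v^2 - 2*v - 3) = (v + 1)*(v + 4)*(v - 3)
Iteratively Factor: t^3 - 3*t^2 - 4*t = (t + 1)*(t^2 - 4*t) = t*(t + 1)*(t - 4)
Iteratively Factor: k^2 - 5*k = (k - 5)*(k)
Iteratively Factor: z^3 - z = (z - 1)*(z^2 + z) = (z - 1)*(z + 1)*(z)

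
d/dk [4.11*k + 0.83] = 4.11000000000000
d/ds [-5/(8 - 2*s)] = -5/(2*(s - 4)^2)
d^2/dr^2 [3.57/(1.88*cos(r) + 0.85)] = (12.617808*sin(r)^2 + 5.70486*cos(r) + 12.617808)/(1.88*cos(r) + 0.85)^3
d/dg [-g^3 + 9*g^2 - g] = -3*g^2 + 18*g - 1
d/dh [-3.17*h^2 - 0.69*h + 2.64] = -6.34*h - 0.69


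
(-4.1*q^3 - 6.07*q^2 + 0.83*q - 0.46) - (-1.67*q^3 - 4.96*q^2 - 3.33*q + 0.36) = -2.43*q^3 - 1.11*q^2 + 4.16*q - 0.82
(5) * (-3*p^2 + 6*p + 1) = -15*p^2 + 30*p + 5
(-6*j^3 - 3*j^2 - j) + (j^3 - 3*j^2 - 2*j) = -5*j^3 - 6*j^2 - 3*j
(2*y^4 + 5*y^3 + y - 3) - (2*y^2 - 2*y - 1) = 2*y^4 + 5*y^3 - 2*y^2 + 3*y - 2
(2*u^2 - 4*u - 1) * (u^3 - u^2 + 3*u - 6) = 2*u^5 - 6*u^4 + 9*u^3 - 23*u^2 + 21*u + 6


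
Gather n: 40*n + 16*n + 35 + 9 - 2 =56*n + 42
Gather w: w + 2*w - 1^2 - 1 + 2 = 3*w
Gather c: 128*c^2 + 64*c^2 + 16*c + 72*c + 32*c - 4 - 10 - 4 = 192*c^2 + 120*c - 18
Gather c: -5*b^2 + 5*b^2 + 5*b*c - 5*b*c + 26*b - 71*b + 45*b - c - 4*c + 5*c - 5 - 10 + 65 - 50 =0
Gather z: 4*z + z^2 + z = z^2 + 5*z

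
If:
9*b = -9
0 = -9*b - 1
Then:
No Solution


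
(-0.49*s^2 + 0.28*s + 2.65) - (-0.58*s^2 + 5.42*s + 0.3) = 0.09*s^2 - 5.14*s + 2.35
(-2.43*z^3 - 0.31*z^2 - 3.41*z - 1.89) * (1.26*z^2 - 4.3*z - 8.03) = -3.0618*z^5 + 10.0584*z^4 + 16.5493*z^3 + 14.7709*z^2 + 35.5093*z + 15.1767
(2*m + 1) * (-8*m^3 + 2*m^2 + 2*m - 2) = -16*m^4 - 4*m^3 + 6*m^2 - 2*m - 2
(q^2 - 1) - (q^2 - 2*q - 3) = 2*q + 2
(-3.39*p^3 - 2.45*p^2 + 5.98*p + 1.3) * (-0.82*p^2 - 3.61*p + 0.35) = 2.7798*p^5 + 14.2469*p^4 + 2.7544*p^3 - 23.5113*p^2 - 2.6*p + 0.455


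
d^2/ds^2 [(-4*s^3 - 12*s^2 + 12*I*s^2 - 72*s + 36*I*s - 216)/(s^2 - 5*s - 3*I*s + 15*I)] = (-464*s^3 + s^2*(-1296 + 2880*I) + s*(15120 + 10368*I) - 432 - 25920*I)/(s^6 + s^5*(-15 - 9*I) + s^4*(48 + 135*I) + s^3*(280 - 648*I) + s^2*(-2025 + 720*I) + s*(3375 + 2025*I) - 3375*I)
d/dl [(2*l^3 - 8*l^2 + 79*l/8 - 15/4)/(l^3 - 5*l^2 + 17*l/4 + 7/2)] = 2*(-16*l^2 - 86*l + 101)/(16*l^4 - 96*l^3 + 88*l^2 + 168*l + 49)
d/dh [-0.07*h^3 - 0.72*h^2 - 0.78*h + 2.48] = -0.21*h^2 - 1.44*h - 0.78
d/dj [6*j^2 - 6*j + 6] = 12*j - 6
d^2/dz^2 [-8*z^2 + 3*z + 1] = -16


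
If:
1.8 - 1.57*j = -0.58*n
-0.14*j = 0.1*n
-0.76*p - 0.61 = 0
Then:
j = 0.76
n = -1.06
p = -0.80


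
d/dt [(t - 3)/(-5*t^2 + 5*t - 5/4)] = 4*(2*t - 11)/(5*(8*t^3 - 12*t^2 + 6*t - 1))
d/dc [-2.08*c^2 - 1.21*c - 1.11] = -4.16*c - 1.21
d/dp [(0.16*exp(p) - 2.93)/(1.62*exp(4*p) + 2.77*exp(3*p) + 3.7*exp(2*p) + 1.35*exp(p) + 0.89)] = (-0.7776*exp(4*p) + 18.1*exp(3*p) + 23.7563*exp(2*p) + 21.682*exp(p) + 4.0979)*exp(p)/(2.6244*exp(8*p) + 8.9748*exp(7*p) + 19.6609*exp(6*p) + 24.872*exp(5*p) + 24.0526*exp(4*p) + 14.9206*exp(3*p) + 8.4085*exp(2*p) + 2.403*exp(p) + 0.7921)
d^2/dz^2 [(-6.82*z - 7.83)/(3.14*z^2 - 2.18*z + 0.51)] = (-(6.28*z - 2.18)*(6.82*z + 7.83)*(12.56*z - 4.36) + (128.4888*z + 19.4372)*(3.14*z^2 - 2.18*z + 0.51))/(3.14*z^2 - 2.18*z + 0.51)^3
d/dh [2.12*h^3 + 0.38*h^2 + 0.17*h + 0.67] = 6.36*h^2 + 0.76*h + 0.17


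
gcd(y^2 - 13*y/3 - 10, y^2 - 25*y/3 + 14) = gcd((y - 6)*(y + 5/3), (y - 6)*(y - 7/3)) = y - 6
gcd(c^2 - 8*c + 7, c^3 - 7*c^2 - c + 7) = c^2 - 8*c + 7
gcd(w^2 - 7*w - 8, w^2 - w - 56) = w - 8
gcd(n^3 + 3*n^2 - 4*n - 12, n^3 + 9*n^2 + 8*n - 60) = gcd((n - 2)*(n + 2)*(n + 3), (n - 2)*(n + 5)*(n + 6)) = n - 2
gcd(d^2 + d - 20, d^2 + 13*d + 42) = 1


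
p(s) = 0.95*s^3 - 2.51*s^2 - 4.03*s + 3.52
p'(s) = 2.85*s^2 - 5.02*s - 4.03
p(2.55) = -7.33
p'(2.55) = 1.70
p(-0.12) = 3.97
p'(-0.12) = -3.39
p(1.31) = -3.93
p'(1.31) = -5.72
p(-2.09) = -7.69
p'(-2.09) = 18.91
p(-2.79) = -25.41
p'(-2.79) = 32.16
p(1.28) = -3.76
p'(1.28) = -5.79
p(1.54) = -5.17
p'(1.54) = -5.00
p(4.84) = 32.93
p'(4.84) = 38.44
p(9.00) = 456.49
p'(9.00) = 181.64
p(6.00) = 94.18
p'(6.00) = 68.45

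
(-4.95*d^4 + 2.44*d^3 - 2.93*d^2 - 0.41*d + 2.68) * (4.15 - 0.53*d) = 2.6235*d^5 - 21.8357*d^4 + 11.6789*d^3 - 11.9422*d^2 - 3.1219*d + 11.122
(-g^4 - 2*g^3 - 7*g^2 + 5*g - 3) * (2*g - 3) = -2*g^5 - g^4 - 8*g^3 + 31*g^2 - 21*g + 9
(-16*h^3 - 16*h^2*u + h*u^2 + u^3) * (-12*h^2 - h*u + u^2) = 192*h^5 + 208*h^4*u - 12*h^3*u^2 - 29*h^2*u^3 + u^5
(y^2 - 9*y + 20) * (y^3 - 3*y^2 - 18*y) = y^5 - 12*y^4 + 29*y^3 + 102*y^2 - 360*y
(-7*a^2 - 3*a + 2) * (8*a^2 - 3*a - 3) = -56*a^4 - 3*a^3 + 46*a^2 + 3*a - 6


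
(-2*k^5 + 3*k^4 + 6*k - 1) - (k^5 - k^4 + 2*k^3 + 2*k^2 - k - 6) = -3*k^5 + 4*k^4 - 2*k^3 - 2*k^2 + 7*k + 5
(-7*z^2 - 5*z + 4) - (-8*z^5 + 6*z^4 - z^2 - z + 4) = 8*z^5 - 6*z^4 - 6*z^2 - 4*z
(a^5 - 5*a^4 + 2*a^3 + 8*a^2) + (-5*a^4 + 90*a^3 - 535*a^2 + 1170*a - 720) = a^5 - 10*a^4 + 92*a^3 - 527*a^2 + 1170*a - 720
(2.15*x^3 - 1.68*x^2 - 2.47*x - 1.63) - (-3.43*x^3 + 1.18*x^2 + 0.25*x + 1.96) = 5.58*x^3 - 2.86*x^2 - 2.72*x - 3.59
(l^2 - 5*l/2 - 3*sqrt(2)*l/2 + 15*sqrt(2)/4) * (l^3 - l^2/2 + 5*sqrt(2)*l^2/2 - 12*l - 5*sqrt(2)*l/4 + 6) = l^5 - 3*l^4 + sqrt(2)*l^4 - 73*l^3/4 - 3*sqrt(2)*l^3 + 77*sqrt(2)*l^2/4 + 117*l^2/2 - 54*sqrt(2)*l - 195*l/8 + 45*sqrt(2)/2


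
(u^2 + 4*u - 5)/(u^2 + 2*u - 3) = (u + 5)/(u + 3)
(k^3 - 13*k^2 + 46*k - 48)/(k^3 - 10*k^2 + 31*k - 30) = (k - 8)/(k - 5)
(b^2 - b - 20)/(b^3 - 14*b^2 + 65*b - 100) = (b + 4)/(b^2 - 9*b + 20)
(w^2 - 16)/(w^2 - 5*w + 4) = (w + 4)/(w - 1)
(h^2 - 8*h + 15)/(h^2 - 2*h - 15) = (h - 3)/(h + 3)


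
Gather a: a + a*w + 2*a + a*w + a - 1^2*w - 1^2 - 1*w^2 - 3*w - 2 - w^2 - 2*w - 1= a*(2*w + 4) - 2*w^2 - 6*w - 4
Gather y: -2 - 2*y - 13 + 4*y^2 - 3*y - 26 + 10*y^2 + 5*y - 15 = 14*y^2 - 56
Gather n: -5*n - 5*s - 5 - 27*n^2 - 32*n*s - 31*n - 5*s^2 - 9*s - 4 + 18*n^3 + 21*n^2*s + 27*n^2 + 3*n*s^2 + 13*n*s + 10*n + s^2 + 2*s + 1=18*n^3 + 21*n^2*s + n*(3*s^2 - 19*s - 26) - 4*s^2 - 12*s - 8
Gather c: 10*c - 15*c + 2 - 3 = -5*c - 1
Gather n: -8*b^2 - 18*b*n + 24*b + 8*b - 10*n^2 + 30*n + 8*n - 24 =-8*b^2 + 32*b - 10*n^2 + n*(38 - 18*b) - 24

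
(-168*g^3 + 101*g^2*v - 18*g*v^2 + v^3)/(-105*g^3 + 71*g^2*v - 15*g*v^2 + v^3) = (-8*g + v)/(-5*g + v)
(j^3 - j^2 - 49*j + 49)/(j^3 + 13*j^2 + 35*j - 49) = (j - 7)/(j + 7)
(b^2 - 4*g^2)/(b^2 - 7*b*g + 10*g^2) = (b + 2*g)/(b - 5*g)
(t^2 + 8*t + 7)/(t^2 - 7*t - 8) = (t + 7)/(t - 8)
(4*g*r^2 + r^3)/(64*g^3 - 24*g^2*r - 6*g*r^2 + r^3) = r^2/(16*g^2 - 10*g*r + r^2)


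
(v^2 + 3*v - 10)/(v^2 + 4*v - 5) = (v - 2)/(v - 1)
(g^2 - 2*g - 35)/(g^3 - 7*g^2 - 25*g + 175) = 1/(g - 5)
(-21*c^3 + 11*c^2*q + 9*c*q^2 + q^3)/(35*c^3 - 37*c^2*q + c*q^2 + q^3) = (3*c + q)/(-5*c + q)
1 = 1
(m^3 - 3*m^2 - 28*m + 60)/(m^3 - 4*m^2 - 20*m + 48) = (m + 5)/(m + 4)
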